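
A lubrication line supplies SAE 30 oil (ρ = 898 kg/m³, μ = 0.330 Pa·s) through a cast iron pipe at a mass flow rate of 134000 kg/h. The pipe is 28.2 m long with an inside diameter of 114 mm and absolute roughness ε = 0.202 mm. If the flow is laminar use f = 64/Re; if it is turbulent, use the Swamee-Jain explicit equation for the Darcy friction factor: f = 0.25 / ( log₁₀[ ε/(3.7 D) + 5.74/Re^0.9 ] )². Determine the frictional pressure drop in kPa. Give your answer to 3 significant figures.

ṁ = 134000 kg/h = 134000/3600 = 37.22 kg/s.
A = πD²/4 = π(0.114)²/4 = 0.01021 m²; mean velocity V = ṁ/(ρA) = 37.22/(898 · 0.01021) = 4.061 m/s.
Reynolds number Re = ρVD/μ = 898 · 4.061 · 0.114 / 0.33 = 1260.
Re < 2300 → laminar flow, so f = 64/Re = 64/1260 = 0.0508 (the turbulent correlation is not needed).
Darcy-Weisbach: ΔP = f(L/D)(ρV²/2) = 0.0508·(28.2/0.114)·(898·4.061²/2) = 0.0508·247.4·7405 = 9.305e+04 Pa.
ΔP = 9.305e+04 Pa = 93.1 kPa.

ΔP ≈ 93.1 kPa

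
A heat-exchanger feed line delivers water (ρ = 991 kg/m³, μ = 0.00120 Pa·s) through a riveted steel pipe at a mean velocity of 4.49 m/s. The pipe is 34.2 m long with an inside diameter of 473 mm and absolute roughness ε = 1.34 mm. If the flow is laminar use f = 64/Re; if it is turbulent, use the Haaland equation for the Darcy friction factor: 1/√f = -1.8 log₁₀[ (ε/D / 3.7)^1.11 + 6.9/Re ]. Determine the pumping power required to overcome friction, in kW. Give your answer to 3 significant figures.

Reynolds number Re = ρVD/μ = 991 · 4.49 · 0.473 / 0.0012 = 1.754e+06.
Re > 4000 → turbulent. Relative roughness ε/D = 0.00134/0.473 = 0.00283. Haaland: 1/√f = -1.8 log₁₀[(0.00283/3.7)^1.11 + 6.9/1.754e+06] = -1.8 log₁₀[0.000348 + 3.93e-06] = 6.217, so f = 0.02587.
Darcy-Weisbach: ΔP = f(L/D)(ρV²/2) = 0.02587·(34.2/0.473)·(991·4.49²/2) = 0.02587·72.3·9989 = 1.869e+04 Pa.
Q = V·A = 4.49·0.1757 = 0.789 m³/s.
Pumping power P = QΔP = 0.789·1.869e+04 = 14740 W = 14.7 kW.

P ≈ 14.7 kW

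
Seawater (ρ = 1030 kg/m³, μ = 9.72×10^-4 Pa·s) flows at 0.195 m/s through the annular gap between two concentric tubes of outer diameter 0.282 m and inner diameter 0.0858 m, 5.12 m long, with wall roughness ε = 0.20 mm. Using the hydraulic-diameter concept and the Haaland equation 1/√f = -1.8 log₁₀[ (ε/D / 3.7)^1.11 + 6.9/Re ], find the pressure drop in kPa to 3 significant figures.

Hydraulic diameter D_h = 4A/P = D_o - D_i = 0.282 - 0.0858 = 0.1962 m.
Re = ρVD_h/μ = 1030·0.195·0.1962/0.000972 = 4.054e+04.
ε/D_h = 0.0002/0.1962 = 0.00102; Haaland gives 1/√f = -1.8 log₁₀[0.000112+0.00017] = 6.389, so f = 0.02449.
ΔP = f(L/D_h)(ρV²/2) = 0.02449·5.12/0.1962·19.58 = 12.52 Pa.
ΔP = 0.0125 kPa.

ΔP ≈ 0.0125 kPa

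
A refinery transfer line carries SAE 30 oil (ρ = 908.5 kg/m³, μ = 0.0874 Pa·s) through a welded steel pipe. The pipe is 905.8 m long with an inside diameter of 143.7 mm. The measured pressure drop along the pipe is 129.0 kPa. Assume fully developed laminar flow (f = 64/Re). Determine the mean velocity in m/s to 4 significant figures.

For laminar flow, f = 64/Re with Re = ρVD/μ, so Darcy-Weisbach reduces to ΔP = 32μLV/D². Solving for V: V = ΔP·D²/(32μL) = 1.29e+05·(0.1437)²/(32·0.0874·905.8) = 1.052 m/s.
Check: Re = ρVD/μ = 908.5·1.052·0.1437/0.0874 = 1571 < 2300, so the laminar assumption holds.

V ≈ 1.052 m/s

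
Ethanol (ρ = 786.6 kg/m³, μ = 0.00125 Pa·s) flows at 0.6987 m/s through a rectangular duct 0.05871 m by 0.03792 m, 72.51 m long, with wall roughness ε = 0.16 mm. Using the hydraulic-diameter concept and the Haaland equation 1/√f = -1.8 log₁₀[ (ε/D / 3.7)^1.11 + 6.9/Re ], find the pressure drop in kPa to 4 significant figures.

ΔP ≈ 9.642 kPa

Hydraulic diameter D_h = 4A/P = 4·(0.05871·0.03792)/(2·(0.05871+0.03792)) = 0.008905/0.1933 = 0.04608 m.
Re = ρVD_h/μ = 786.6·0.6987·0.04608/0.00125 = 2.026e+04.
ε/D_h = 0.00016/0.04608 = 0.00347; Haaland gives 1/√f = -1.8 log₁₀[0.000436+0.000341] = 5.598, so f = 0.03191.
ΔP = f(L/D_h)(ρV²/2) = 0.03191·72.51/0.04608·192 = 9642 Pa.
ΔP = 9.642 kPa.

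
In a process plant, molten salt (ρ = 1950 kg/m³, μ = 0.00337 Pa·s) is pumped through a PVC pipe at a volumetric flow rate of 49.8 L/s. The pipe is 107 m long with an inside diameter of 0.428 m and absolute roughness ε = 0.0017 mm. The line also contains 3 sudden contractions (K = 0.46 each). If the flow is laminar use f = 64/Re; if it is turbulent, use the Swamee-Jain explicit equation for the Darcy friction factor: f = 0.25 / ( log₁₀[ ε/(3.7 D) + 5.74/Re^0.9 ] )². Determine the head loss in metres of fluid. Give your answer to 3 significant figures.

Q = 49.8 L/s = 49.8/1000 = 0.0498 m³/s.
Cross-sectional area A = πD²/4 = π(0.428)²/4 = 0.1439 m²; mean velocity V = Q/A = 0.0498/0.1439 = 0.3461 m/s.
Reynolds number Re = ρVD/μ = 1950 · 0.3461 · 0.428 / 0.00337 = 8.572e+04.
Re > 4000 → turbulent. Relative roughness ε/D = 1.7e-06/0.428 = 3.97e-06. Swamee-Jain: f = 0.25/(log₁₀[3.97e-06/3.7 + 5.74/8.572e+04^0.9])² = 0.25/(log₁₀[1.07e-06 + 0.000209])² = 0.25/(-3.679)² = 0.01847.
Total minor-loss coefficient ΣK = 3·0.46 = 1.38.
ΔP = [f·L/D + ΣK]·(ρV²/2) = [0.01847·107/0.428 + 1.38]·(1950·0.3461²/2) = [4.619 + 1.38]·116.8 = 700.7 Pa.
Head loss h_f = ΔP/(ρg) = 700.7/(1950·9.81) = 0.0366 m.

h_f ≈ 0.0366 m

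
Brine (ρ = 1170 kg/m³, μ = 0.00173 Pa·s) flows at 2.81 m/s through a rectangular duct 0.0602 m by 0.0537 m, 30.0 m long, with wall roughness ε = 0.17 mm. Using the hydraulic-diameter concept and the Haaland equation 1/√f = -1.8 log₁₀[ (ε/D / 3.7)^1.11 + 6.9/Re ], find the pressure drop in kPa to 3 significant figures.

Hydraulic diameter D_h = 4A/P = 4·(0.0602·0.0537)/(2·(0.0602+0.0537)) = 0.01293/0.2278 = 0.05676 m.
Re = ρVD_h/μ = 1170·2.81·0.05676/0.00173 = 1.079e+05.
ε/D_h = 0.00017/0.05676 = 0.00299; Haaland gives 1/√f = -1.8 log₁₀[0.00037+6.4e-05] = 6.053, so f = 0.0273.
ΔP = f(L/D_h)(ρV²/2) = 0.0273·30/0.05676·4619 = 6.663e+04 Pa.
ΔP = 66.6 kPa.

ΔP ≈ 66.6 kPa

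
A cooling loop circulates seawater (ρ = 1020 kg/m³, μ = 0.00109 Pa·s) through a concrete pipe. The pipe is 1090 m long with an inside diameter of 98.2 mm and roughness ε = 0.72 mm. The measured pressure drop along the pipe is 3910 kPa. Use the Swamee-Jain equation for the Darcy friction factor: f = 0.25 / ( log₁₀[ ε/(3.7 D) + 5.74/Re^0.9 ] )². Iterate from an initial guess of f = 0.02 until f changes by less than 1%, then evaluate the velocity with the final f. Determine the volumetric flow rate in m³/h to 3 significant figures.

Q ≈ 122 m³/h

Rearranging Darcy-Weisbach: V = √(2·ΔP·D/(f·L·ρ)). With ε/D = 0.00072/0.0982 = 0.00733, iterate starting from f = 0.02:
  f = 0.02 → V = √(2·3.91e+06·0.0982/(0.02·1090·1020)) = 5.877 m/s; Re = ρVD/μ = 5.4e+05; f → 0.03444
  f = 0.03444 → V = 4.478 m/s; Re = 4.115e+05; f → 0.0345
Converged (Δf/f < 1%). With the final f = 0.0345: V = √(2·3.91e+06·0.0982/(0.0345·1090·1020)) = 4.475 m/s.
Q = V·A = 4.475·(π/4·0.0982²) = 0.03389 m³/s = 122 m³/h.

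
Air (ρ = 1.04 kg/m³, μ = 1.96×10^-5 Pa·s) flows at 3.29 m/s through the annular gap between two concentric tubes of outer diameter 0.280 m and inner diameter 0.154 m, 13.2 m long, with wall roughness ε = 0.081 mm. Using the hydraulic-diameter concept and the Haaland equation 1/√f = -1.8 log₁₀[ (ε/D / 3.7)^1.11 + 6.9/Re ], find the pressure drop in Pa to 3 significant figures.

Hydraulic diameter D_h = 4A/P = D_o - D_i = 0.28 - 0.154 = 0.126 m.
Re = ρVD_h/μ = 1.04·3.29·0.126/1.96e-05 = 2.2e+04.
ε/D_h = 8.1e-05/0.126 = 0.000643; Haaland gives 1/√f = -1.8 log₁₀[6.7e-05+0.000314] = 6.155, so f = 0.0264.
ΔP = f(L/D_h)(ρV²/2) = 0.0264·13.2/0.126·5.629 = 15.57 Pa.

ΔP ≈ 15.6 Pa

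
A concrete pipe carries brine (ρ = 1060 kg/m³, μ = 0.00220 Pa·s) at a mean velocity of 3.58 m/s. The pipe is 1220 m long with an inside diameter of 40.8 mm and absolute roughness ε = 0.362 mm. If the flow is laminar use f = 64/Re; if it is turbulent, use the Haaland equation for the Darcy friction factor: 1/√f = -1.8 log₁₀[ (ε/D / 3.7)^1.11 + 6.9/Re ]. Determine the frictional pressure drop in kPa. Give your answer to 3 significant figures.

ΔP ≈ 7580 kPa

Reynolds number Re = ρVD/μ = 1060 · 3.58 · 0.0408 / 0.0022 = 7.038e+04.
Re > 4000 → turbulent. Relative roughness ε/D = 0.000362/0.0408 = 0.00887. Haaland: 1/√f = -1.8 log₁₀[(0.00887/3.7)^1.11 + 6.9/7.038e+04] = -1.8 log₁₀[0.00123 + 9.8e-05] = 5.175, so f = 0.03734.
Darcy-Weisbach: ΔP = f(L/D)(ρV²/2) = 0.03734·(1220/0.0408)·(1060·3.58²/2) = 0.03734·2.99e+04·6793 = 7.583e+06 Pa.
ΔP = 7.583e+06 Pa = 7580 kPa.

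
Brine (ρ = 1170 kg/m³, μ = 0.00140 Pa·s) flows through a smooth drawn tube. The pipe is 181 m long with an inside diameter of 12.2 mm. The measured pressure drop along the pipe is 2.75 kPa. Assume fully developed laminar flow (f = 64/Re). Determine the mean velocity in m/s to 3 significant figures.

For laminar flow, f = 64/Re with Re = ρVD/μ, so Darcy-Weisbach reduces to ΔP = 32μLV/D². Solving for V: V = ΔP·D²/(32μL) = 2750·(0.0122)²/(32·0.0014·181) = 0.05048 m/s.
Check: Re = ρVD/μ = 1170·0.05048·0.0122/0.0014 = 514.7 < 2300, so the laminar assumption holds.

V ≈ 0.0505 m/s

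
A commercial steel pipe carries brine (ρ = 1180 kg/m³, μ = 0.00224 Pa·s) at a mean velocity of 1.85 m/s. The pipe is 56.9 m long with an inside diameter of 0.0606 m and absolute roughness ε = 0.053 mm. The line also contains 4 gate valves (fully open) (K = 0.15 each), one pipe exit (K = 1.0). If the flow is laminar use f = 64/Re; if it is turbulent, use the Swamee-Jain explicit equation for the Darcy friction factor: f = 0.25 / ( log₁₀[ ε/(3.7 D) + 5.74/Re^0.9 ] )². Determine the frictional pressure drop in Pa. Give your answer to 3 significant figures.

Reynolds number Re = ρVD/μ = 1180 · 1.85 · 0.0606 / 0.00224 = 5.906e+04.
Re > 4000 → turbulent. Relative roughness ε/D = 5.3e-05/0.0606 = 0.000875. Swamee-Jain: f = 0.25/(log₁₀[0.000875/3.7 + 5.74/5.906e+04^0.9])² = 0.25/(log₁₀[0.000236 + 0.000292])² = 0.25/(-3.277)² = 0.02327.
Total minor-loss coefficient ΣK = 4·0.15 + 1·1 = 1.6.
ΔP = [f·L/D + ΣK]·(ρV²/2) = [0.02327·56.9/0.0606 + 1.6]·(1180·1.85²/2) = [21.85 + 1.6]·2019 = 4.736e+04 Pa.

ΔP ≈ 47400 Pa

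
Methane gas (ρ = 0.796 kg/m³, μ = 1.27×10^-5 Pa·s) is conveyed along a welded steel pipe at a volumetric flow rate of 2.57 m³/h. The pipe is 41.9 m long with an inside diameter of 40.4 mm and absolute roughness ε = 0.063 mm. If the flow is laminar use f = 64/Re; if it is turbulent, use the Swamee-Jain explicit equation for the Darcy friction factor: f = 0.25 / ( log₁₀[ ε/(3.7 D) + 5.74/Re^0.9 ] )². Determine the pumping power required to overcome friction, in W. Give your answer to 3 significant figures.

Q = 2.57 m³/h = 2.57/3600 = 0.0007139 m³/s.
Cross-sectional area A = πD²/4 = π(0.0404)²/4 = 0.001282 m²; mean velocity V = Q/A = 0.0007139/0.001282 = 0.5569 m/s.
Reynolds number Re = ρVD/μ = 0.796 · 0.5569 · 0.0404 / 1.27e-05 = 1410.
Re < 2300 → laminar flow, so f = 64/Re = 64/1410 = 0.04538 (the turbulent correlation is not needed).
Darcy-Weisbach: ΔP = f(L/D)(ρV²/2) = 0.04538·(41.9/0.0404)·(0.796·0.5569²/2) = 0.04538·1037·0.1234 = 5.81 Pa.
Pumping power P = QΔP = 0.0007139·5.81 = 0.004148 W = 0.00415 W.

P ≈ 0.00415 W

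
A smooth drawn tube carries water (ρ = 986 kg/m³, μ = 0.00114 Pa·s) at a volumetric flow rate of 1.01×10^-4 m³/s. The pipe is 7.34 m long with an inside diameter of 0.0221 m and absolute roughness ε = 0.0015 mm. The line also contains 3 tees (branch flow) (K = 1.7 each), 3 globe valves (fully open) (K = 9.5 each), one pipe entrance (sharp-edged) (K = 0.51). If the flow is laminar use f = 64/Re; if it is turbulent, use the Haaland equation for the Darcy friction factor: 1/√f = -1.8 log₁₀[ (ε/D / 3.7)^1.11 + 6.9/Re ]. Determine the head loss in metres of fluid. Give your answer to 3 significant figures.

h_f ≈ 0.165 m

Cross-sectional area A = πD²/4 = π(0.0221)²/4 = 0.0003836 m²; mean velocity V = Q/A = 0.000101/0.0003836 = 0.2633 m/s.
Reynolds number Re = ρVD/μ = 986 · 0.2633 · 0.0221 / 0.00114 = 5033.
Re > 4000 → turbulent. Relative roughness ε/D = 1.5e-06/0.0221 = 6.79e-05. Haaland: 1/√f = -1.8 log₁₀[(6.79e-05/3.7)^1.11 + 6.9/5033] = -1.8 log₁₀[5.53e-06 + 0.00137] = 5.15, so f = 0.0377.
Total minor-loss coefficient ΣK = 3·1.7 + 3·9.5 + 1·0.51 = 34.1.
ΔP = [f·L/D + ΣK]·(ρV²/2) = [0.0377·7.34/0.0221 + 34.1]·(986·0.2633²/2) = [12.52 + 34.1]·34.18 = 1594 Pa.
Head loss h_f = ΔP/(ρg) = 1594/(986·9.81) = 0.165 m.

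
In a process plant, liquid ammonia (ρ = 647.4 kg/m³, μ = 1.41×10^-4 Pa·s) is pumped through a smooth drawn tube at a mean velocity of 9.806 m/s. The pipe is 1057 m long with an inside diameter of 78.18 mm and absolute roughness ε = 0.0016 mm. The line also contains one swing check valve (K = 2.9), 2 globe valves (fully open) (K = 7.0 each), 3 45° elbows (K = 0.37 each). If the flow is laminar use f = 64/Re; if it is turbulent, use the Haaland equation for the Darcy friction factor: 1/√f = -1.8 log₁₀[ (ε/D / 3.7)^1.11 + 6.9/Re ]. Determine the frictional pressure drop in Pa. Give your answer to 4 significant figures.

ΔP ≈ 4908000 Pa

Reynolds number Re = ρVD/μ = 647.4 · 9.806 · 0.07818 / 0.000141 = 3.52e+06.
Re > 4000 → turbulent. Relative roughness ε/D = 1.6e-06/0.07818 = 2.05e-05. Haaland: 1/√f = -1.8 log₁₀[(2.05e-05/3.7)^1.11 + 6.9/3.52e+06] = -1.8 log₁₀[1.46e-06 + 1.96e-06] = 9.839, so f = 0.01033.
Total minor-loss coefficient ΣK = 1·2.9 + 2·7 + 3·0.37 = 18.
ΔP = [f·L/D + ΣK]·(ρV²/2) = [0.01033·1057/0.07818 + 18]·(647.4·9.806²/2) = [139.7 + 18]·3.113e+04 = 4.908e+06 Pa.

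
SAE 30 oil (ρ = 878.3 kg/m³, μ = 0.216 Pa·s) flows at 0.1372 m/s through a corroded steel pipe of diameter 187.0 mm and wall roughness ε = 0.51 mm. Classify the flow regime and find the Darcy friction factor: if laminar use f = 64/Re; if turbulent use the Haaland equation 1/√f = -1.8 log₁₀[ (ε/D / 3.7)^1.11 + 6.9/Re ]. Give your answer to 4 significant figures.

f ≈ 0.6135

Re = ρVD/μ = 878.3·0.1372·0.187/0.216 = 104.3.
Re < 2300 → laminar, so f = 64/Re = 0.6135 (roughness is irrelevant in laminar flow).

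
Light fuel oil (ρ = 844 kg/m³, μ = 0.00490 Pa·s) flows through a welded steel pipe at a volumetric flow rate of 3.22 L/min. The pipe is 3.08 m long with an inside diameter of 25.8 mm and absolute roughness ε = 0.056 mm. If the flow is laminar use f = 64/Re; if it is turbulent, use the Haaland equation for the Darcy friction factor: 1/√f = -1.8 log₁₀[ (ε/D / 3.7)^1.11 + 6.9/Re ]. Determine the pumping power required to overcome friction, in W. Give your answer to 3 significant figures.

P ≈ 0.00400 W

Q = 3.22 L/min = 3.22/60000 = 5.367e-05 m³/s.
Cross-sectional area A = πD²/4 = π(0.0258)²/4 = 0.0005228 m²; mean velocity V = Q/A = 5.367e-05/0.0005228 = 0.1027 m/s.
Reynolds number Re = ρVD/μ = 844 · 0.1027 · 0.0258 / 0.0049 = 456.2.
Re < 2300 → laminar flow, so f = 64/Re = 64/456.2 = 0.1403 (the turbulent correlation is not needed).
Darcy-Weisbach: ΔP = f(L/D)(ρV²/2) = 0.1403·(3.08/0.0258)·(844·0.1027²/2) = 0.1403·119.4·4.447 = 74.48 Pa.
Pumping power P = QΔP = 5.367e-05·74.48 = 0.003997 W = 0.00400 W.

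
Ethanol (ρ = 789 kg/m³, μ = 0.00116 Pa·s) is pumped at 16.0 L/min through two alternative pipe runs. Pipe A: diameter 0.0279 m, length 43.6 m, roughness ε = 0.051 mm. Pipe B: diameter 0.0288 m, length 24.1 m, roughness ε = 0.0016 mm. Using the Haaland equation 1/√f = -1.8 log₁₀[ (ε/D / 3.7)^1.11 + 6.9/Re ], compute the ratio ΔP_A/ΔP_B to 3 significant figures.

Pipe A: V = Q/A = 0.0002667/0.0006114 = 0.4362 m/s; Re = 8277; ε/D = 0.00183; Haaland → f = 0.03476; ΔP_A = f(L/D)(ρV²/2) = 4077 Pa.
Pipe B: V = Q/A = 0.0002667/0.0006514 = 0.4093 m/s; Re = 8019; ε/D = 5.56e-05; Haaland → f = 0.0329; ΔP_B = f(L/D)(ρV²/2) = 1820 Pa.
ΔP_A/ΔP_B = 4077/1820 = 2.24.

ΔP_A/ΔP_B ≈ 2.24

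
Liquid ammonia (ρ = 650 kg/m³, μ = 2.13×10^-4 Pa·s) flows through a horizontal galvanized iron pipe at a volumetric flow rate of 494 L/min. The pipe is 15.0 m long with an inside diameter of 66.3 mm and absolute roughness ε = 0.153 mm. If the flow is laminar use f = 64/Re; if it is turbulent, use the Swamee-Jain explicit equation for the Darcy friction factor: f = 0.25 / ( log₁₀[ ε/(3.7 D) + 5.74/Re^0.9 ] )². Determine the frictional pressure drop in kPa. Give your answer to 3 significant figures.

ΔP ≈ 10.4 kPa

Q = 494 L/min = 494/60000 = 0.008233 m³/s.
Cross-sectional area A = πD²/4 = π(0.0663)²/4 = 0.003452 m²; mean velocity V = Q/A = 0.008233/0.003452 = 2.385 m/s.
Reynolds number Re = ρVD/μ = 650 · 2.385 · 0.0663 / 0.000213 = 4.825e+05.
Re > 4000 → turbulent. Relative roughness ε/D = 0.000153/0.0663 = 0.00231. Swamee-Jain: f = 0.25/(log₁₀[0.00231/3.7 + 5.74/4.825e+05^0.9])² = 0.25/(log₁₀[0.000624 + 4.4e-05])² = 0.25/(-3.175)² = 0.02479.
Darcy-Weisbach: ΔP = f(L/D)(ρV²/2) = 0.02479·(15/0.0663)·(650·2.385²/2) = 0.02479·226.2·1848 = 1.037e+04 Pa.
ΔP = 1.037e+04 Pa = 10.4 kPa.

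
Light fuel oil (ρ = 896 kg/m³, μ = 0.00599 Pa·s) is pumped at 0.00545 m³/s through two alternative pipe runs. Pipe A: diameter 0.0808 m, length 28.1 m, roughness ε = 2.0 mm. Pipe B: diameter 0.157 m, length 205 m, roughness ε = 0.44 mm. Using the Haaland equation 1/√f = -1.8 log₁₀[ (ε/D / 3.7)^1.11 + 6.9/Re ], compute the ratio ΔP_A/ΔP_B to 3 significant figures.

ΔP_A/ΔP_B ≈ 5.58

Pipe A: V = Q/A = 0.00545/0.005128 = 1.063 m/s; Re = 1.285e+04; ε/D = 0.0248; Haaland → f = 0.05555; ΔP_A = f(L/D)(ρV²/2) = 9777 Pa.
Pipe B: V = Q/A = 0.00545/0.01936 = 0.2815 m/s; Re = 6611; ε/D = 0.0028; Haaland → f = 0.03779; ΔP_B = f(L/D)(ρV²/2) = 1752 Pa.
ΔP_A/ΔP_B = 9777/1752 = 5.58.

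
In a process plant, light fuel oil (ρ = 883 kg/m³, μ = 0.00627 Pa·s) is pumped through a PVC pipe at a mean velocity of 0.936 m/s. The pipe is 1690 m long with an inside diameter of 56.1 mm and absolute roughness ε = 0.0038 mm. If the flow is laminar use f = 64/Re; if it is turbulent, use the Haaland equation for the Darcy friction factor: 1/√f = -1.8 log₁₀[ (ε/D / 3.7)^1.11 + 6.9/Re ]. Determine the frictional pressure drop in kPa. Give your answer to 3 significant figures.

ΔP ≈ 392 kPa

Reynolds number Re = ρVD/μ = 883 · 0.936 · 0.0561 / 0.00627 = 7395.
Re > 4000 → turbulent. Relative roughness ε/D = 3.8e-06/0.0561 = 6.77e-05. Haaland: 1/√f = -1.8 log₁₀[(6.77e-05/3.7)^1.11 + 6.9/7395] = -1.8 log₁₀[5.51e-06 + 0.000933] = 5.45, so f = 0.03367.
Darcy-Weisbach: ΔP = f(L/D)(ρV²/2) = 0.03367·(1690/0.0561)·(883·0.936²/2) = 0.03367·3.012e+04·386.8 = 3.924e+05 Pa.
ΔP = 3.924e+05 Pa = 392 kPa.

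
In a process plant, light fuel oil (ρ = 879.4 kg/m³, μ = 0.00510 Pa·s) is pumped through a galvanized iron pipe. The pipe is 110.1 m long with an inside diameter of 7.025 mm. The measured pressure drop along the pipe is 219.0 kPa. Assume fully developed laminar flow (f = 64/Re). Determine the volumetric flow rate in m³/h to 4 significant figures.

For laminar flow, f = 64/Re with Re = ρVD/μ, so Darcy-Weisbach reduces to ΔP = 32μLV/D². Solving for V: V = ΔP·D²/(32μL) = 2.19e+05·(0.007025)²/(32·0.0051·110.1) = 0.6015 m/s.
Check: Re = ρVD/μ = 879.4·0.6015·0.007025/0.0051 = 728.6 < 2300, so the laminar assumption holds.
Q = V·A = 0.6015·(π/4·0.007025²) = 2.331e-05 m³/s = 0.08393 m³/h.

Q ≈ 0.08393 m³/h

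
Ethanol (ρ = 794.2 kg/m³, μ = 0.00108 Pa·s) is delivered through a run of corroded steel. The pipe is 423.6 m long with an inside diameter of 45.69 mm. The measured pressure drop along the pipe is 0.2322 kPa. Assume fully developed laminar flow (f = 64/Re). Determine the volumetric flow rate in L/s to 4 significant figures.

For laminar flow, f = 64/Re with Re = ρVD/μ, so Darcy-Weisbach reduces to ΔP = 32μLV/D². Solving for V: V = ΔP·D²/(32μL) = 232.2·(0.04569)²/(32·0.00108·423.6) = 0.03311 m/s.
Check: Re = ρVD/μ = 794.2·0.03311·0.04569/0.00108 = 1113 < 2300, so the laminar assumption holds.
Q = V·A = 0.03311·(π/4·0.04569²) = 5.429e-05 m³/s = 0.05429 L/s.

Q ≈ 0.05429 L/s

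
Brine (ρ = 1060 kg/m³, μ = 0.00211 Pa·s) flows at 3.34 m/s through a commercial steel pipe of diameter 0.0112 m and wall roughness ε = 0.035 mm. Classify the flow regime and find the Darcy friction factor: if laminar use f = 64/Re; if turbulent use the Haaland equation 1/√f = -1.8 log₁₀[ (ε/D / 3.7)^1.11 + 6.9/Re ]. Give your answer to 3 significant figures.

f ≈ 0.0317

Re = ρVD/μ = 1060·3.34·0.0112/0.00211 = 1.879e+04.
Re > 4000 → turbulent. ε/D = 3.5e-05/0.0112 = 0.00313; Haaland: 1/√f = -1.8 log₁₀[0.000388 + 0.000367] = 5.62, so f = 0.03166.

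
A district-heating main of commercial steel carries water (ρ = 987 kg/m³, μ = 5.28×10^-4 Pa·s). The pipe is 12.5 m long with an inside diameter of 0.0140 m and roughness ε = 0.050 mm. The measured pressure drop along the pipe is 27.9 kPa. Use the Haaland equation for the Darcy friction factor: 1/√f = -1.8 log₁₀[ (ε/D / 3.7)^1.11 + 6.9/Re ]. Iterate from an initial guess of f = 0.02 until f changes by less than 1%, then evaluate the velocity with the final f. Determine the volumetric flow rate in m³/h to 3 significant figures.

Q ≈ 0.803 m³/h

Rearranging Darcy-Weisbach: V = √(2·ΔP·D/(f·L·ρ)). With ε/D = 5e-05/0.014 = 0.00357, iterate starting from f = 0.02:
  f = 0.02 → V = √(2·2.79e+04·0.014/(0.02·12.5·987)) = 1.779 m/s; Re = ρVD/μ = 4.657e+04; f → 0.02971
  f = 0.02971 → V = 1.46 m/s; Re = 3.821e+04; f → 0.03013
  f = 0.03013 → V = 1.45 m/s; Re = 3.794e+04; f → 0.03015
Converged (Δf/f < 1%). With the final f = 0.03015: V = √(2·2.79e+04·0.014/(0.03015·12.5·987)) = 1.449 m/s.
Q = V·A = 1.449·(π/4·0.014²) = 0.0002231 m³/s = 0.803 m³/h.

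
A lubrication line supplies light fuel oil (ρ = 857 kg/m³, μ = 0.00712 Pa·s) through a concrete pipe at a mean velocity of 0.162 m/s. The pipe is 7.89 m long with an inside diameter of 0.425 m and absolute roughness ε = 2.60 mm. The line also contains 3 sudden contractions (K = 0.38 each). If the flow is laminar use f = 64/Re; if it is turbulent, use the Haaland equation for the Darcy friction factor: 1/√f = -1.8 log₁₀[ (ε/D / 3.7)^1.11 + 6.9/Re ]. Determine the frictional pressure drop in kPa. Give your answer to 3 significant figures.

Reynolds number Re = ρVD/μ = 857 · 0.162 · 0.425 / 0.00712 = 8287.
Re > 4000 → turbulent. Relative roughness ε/D = 0.0026/0.425 = 0.00612. Haaland: 1/√f = -1.8 log₁₀[(0.00612/3.7)^1.11 + 6.9/8287] = -1.8 log₁₀[0.000817 + 0.000833] = 5.009, so f = 0.03986.
Total minor-loss coefficient ΣK = 3·0.38 = 1.14.
ΔP = [f·L/D + ΣK]·(ρV²/2) = [0.03986·7.89/0.425 + 1.14]·(857·0.162²/2) = [0.7401 + 1.14]·11.25 = 21.14 Pa.
ΔP = 21.14 Pa = 0.0211 kPa.

ΔP ≈ 0.0211 kPa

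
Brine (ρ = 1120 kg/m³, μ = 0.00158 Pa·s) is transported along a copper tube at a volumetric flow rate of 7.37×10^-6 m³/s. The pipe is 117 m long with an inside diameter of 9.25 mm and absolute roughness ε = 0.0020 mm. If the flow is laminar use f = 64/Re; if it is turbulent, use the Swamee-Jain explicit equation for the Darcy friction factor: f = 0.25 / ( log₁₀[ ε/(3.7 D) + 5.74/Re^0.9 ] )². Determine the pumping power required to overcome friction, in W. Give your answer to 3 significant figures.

P ≈ 0.0559 W

Cross-sectional area A = πD²/4 = π(0.00925)²/4 = 6.72e-05 m²; mean velocity V = Q/A = 7.37e-06/6.72e-05 = 0.1097 m/s.
Reynolds number Re = ρVD/μ = 1120 · 0.1097 · 0.00925 / 0.00158 = 719.1.
Re < 2300 → laminar flow, so f = 64/Re = 64/719.1 = 0.089 (the turbulent correlation is not needed).
Darcy-Weisbach: ΔP = f(L/D)(ρV²/2) = 0.089·(117/0.00925)·(1120·0.1097²/2) = 0.089·1.265e+04·6.736 = 7582 Pa.
Pumping power P = QΔP = 7.37e-06·7582 = 0.05588 W = 0.0559 W.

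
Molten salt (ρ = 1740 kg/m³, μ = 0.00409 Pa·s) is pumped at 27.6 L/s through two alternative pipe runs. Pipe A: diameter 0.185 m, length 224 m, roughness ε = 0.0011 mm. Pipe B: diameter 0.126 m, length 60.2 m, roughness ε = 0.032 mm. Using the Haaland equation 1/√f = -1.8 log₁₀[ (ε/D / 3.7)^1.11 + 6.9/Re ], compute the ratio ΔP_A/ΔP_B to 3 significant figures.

ΔP_A/ΔP_B ≈ 0.550

Pipe A: V = Q/A = 0.0276/0.02688 = 1.027 m/s; Re = 8.081e+04; ε/D = 5.95e-06; Haaland → f = 0.01866; ΔP_A = f(L/D)(ρV²/2) = 2.073e+04 Pa.
Pipe B: V = Q/A = 0.0276/0.01247 = 2.213 m/s; Re = 1.187e+05; ε/D = 0.000254; Haaland → f = 0.01849; ΔP_B = f(L/D)(ρV²/2) = 3.765e+04 Pa.
ΔP_A/ΔP_B = 2.073e+04/3.765e+04 = 0.550.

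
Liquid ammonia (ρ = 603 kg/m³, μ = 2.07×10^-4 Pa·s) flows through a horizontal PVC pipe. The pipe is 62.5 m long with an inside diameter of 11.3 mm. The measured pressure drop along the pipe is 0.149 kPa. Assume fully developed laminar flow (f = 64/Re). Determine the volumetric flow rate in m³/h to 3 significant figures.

Q ≈ 0.0166 m³/h

For laminar flow, f = 64/Re with Re = ρVD/μ, so Darcy-Weisbach reduces to ΔP = 32μLV/D². Solving for V: V = ΔP·D²/(32μL) = 149·(0.0113)²/(32·0.000207·62.5) = 0.04596 m/s.
Check: Re = ρVD/μ = 603·0.04596·0.0113/0.000207 = 1513 < 2300, so the laminar assumption holds.
Q = V·A = 0.04596·(π/4·0.0113²) = 4.609e-06 m³/s = 0.0166 m³/h.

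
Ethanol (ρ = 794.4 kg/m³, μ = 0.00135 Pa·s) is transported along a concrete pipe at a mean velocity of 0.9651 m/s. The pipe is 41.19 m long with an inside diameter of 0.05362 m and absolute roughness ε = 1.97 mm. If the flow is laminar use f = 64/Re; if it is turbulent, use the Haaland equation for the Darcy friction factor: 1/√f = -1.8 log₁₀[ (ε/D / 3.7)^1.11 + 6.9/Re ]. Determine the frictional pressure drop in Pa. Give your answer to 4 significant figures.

ΔP ≈ 18000 Pa

Reynolds number Re = ρVD/μ = 794.4 · 0.9651 · 0.05362 / 0.00135 = 3.045e+04.
Re > 4000 → turbulent. Relative roughness ε/D = 0.00197/0.05362 = 0.0367. Haaland: 1/√f = -1.8 log₁₀[(0.0367/3.7)^1.11 + 6.9/3.045e+04] = -1.8 log₁₀[0.00598 + 0.000227] = 3.973, so f = 0.06335.
Darcy-Weisbach: ΔP = f(L/D)(ρV²/2) = 0.06335·(41.19/0.05362)·(794.4·0.9651²/2) = 0.06335·768.2·370 = 1.8e+04 Pa.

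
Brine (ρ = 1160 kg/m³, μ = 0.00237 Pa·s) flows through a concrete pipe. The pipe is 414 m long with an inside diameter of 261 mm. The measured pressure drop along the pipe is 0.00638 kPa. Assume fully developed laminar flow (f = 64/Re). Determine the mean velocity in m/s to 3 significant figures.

V ≈ 0.0138 m/s

For laminar flow, f = 64/Re with Re = ρVD/μ, so Darcy-Weisbach reduces to ΔP = 32μLV/D². Solving for V: V = ΔP·D²/(32μL) = 6.38·(0.261)²/(32·0.00237·414) = 0.01384 m/s.
Check: Re = ρVD/μ = 1160·0.01384·0.261/0.00237 = 1768 < 2300, so the laminar assumption holds.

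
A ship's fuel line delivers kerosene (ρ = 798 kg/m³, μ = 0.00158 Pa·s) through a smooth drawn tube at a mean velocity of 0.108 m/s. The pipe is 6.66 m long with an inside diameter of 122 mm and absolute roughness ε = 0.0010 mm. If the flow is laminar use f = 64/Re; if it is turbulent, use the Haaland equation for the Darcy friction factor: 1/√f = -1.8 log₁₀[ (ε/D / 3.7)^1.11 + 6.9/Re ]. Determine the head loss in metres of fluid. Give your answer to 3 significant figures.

h_f ≈ 0.00112 m

Reynolds number Re = ρVD/μ = 798 · 0.108 · 0.122 / 0.00158 = 6655.
Re > 4000 → turbulent. Relative roughness ε/D = 1e-06/0.122 = 8.2e-06. Haaland: 1/√f = -1.8 log₁₀[(8.2e-06/3.7)^1.11 + 6.9/6655] = -1.8 log₁₀[5.29e-07 + 0.00104] = 5.371, so f = 0.03466.
Darcy-Weisbach: ΔP = f(L/D)(ρV²/2) = 0.03466·(6.66/0.122)·(798·0.108²/2) = 0.03466·54.59·4.654 = 8.806 Pa.
Head loss h_f = ΔP/(ρg) = 8.806/(798·9.81) = 0.00112 m.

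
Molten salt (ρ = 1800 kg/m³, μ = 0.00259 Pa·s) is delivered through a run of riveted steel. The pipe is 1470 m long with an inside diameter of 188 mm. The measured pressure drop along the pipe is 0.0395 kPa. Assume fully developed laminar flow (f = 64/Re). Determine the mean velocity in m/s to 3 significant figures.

For laminar flow, f = 64/Re with Re = ρVD/μ, so Darcy-Weisbach reduces to ΔP = 32μLV/D². Solving for V: V = ΔP·D²/(32μL) = 39.5·(0.188)²/(32·0.00259·1470) = 0.01146 m/s.
Check: Re = ρVD/μ = 1800·0.01146·0.188/0.00259 = 1497 < 2300, so the laminar assumption holds.

V ≈ 0.0115 m/s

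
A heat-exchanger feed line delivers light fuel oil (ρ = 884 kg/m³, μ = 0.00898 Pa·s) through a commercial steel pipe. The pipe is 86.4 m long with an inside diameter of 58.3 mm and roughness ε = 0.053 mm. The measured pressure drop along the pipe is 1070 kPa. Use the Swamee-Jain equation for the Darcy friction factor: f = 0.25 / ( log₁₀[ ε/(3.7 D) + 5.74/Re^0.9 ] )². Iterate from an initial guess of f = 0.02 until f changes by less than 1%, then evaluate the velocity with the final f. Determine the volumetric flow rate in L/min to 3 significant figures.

Rearranging Darcy-Weisbach: V = √(2·ΔP·D/(f·L·ρ)). With ε/D = 5.3e-05/0.0583 = 0.000909, iterate starting from f = 0.02:
  f = 0.02 → V = √(2·1.07e+06·0.0583/(0.02·86.4·884)) = 9.037 m/s; Re = ρVD/μ = 5.187e+04; f → 0.02379
  f = 0.02379 → V = 8.286 m/s; Re = 4.755e+04; f → 0.02408
  f = 0.02408 → V = 8.235 m/s; Re = 4.726e+04; f → 0.02411
Converged (Δf/f < 1%). With the final f = 0.02411: V = √(2·1.07e+06·0.0583/(0.02411·86.4·884)) = 8.232 m/s.
Q = V·A = 8.232·(π/4·0.0583²) = 0.02197 m³/s = 1320 L/min.

Q ≈ 1320 L/min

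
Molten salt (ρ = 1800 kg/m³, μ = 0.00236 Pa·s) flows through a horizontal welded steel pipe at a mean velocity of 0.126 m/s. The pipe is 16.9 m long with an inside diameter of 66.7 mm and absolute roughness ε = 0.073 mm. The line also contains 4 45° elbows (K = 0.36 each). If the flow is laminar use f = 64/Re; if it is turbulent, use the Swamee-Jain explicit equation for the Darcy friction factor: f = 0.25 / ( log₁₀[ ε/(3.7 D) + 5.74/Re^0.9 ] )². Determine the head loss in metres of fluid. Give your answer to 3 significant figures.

Reynolds number Re = ρVD/μ = 1800 · 0.126 · 0.0667 / 0.00236 = 6410.
Re > 4000 → turbulent. Relative roughness ε/D = 7.3e-05/0.0667 = 0.00109. Swamee-Jain: f = 0.25/(log₁₀[0.00109/3.7 + 5.74/6410^0.9])² = 0.25/(log₁₀[0.000296 + 0.00215])² = 0.25/(-2.611)² = 0.03666.
Total minor-loss coefficient ΣK = 4·0.36 = 1.44.
ΔP = [f·L/D + ΣK]·(ρV²/2) = [0.03666·16.9/0.0667 + 1.44]·(1800·0.126²/2) = [9.289 + 1.44]·14.29 = 153.3 Pa.
Head loss h_f = ΔP/(ρg) = 153.3/(1800·9.81) = 0.00868 m.

h_f ≈ 0.00868 m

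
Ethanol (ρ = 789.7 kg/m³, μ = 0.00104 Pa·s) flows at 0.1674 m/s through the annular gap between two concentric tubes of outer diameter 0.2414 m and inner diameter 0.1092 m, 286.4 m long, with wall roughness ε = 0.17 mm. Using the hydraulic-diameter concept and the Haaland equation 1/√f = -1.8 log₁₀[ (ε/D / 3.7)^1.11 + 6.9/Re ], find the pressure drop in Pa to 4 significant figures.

Hydraulic diameter D_h = 4A/P = D_o - D_i = 0.2414 - 0.1092 = 0.1322 m.
Re = ρVD_h/μ = 789.7·0.1674·0.1322/0.00104 = 1.68e+04.
ε/D_h = 0.00017/0.1322 = 0.00129; Haaland gives 1/√f = -1.8 log₁₀[0.000145+0.000411] = 5.86, so f = 0.02912.
ΔP = f(L/D_h)(ρV²/2) = 0.02912·286.4/0.1322·11.06 = 698.1 Pa.

ΔP ≈ 698.1 Pa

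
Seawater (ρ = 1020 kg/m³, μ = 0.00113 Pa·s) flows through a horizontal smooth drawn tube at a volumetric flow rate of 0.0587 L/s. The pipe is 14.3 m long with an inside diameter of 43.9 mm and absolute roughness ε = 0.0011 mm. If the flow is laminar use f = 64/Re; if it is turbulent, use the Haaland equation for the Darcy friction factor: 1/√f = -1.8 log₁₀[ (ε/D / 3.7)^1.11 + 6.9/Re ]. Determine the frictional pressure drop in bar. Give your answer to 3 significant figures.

Q = 0.0587 L/s = 0.0587/1000 = 5.87e-05 m³/s.
Cross-sectional area A = πD²/4 = π(0.0439)²/4 = 0.001514 m²; mean velocity V = Q/A = 5.87e-05/0.001514 = 0.03878 m/s.
Reynolds number Re = ρVD/μ = 1020 · 0.03878 · 0.0439 / 0.00113 = 1537.
Re < 2300 → laminar flow, so f = 64/Re = 64/1537 = 0.04165 (the turbulent correlation is not needed).
Darcy-Weisbach: ΔP = f(L/D)(ρV²/2) = 0.04165·(14.3/0.0439)·(1020·0.03878²/2) = 0.04165·325.7·0.767 = 10.41 Pa.
ΔP = 10.41 Pa = 1.04×10^-4 bar.

ΔP ≈ 1.04×10^-4 bar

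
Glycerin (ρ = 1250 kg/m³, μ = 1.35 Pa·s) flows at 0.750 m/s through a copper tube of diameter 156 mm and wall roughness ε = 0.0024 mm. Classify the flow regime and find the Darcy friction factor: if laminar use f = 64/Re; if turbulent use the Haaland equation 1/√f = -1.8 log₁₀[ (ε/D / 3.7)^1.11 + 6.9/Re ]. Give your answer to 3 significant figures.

Re = ρVD/μ = 1250·0.75·0.156/1.35 = 108.3.
Re < 2300 → laminar, so f = 64/Re = 0.5908 (roughness is irrelevant in laminar flow).

f ≈ 0.591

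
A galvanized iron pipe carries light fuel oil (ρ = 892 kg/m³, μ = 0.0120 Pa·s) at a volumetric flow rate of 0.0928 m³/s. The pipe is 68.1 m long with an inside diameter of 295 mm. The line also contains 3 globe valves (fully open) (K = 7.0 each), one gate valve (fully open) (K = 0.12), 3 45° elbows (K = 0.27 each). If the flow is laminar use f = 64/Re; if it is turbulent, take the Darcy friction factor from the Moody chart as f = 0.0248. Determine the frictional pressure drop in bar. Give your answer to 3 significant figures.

Cross-sectional area A = πD²/4 = π(0.295)²/4 = 0.06835 m²; mean velocity V = Q/A = 0.0928/0.06835 = 1.358 m/s.
Reynolds number Re = ρVD/μ = 892 · 1.358 · 0.295 / 0.012 = 2.977e+04.
Re > 4000 → turbulent; use the Moody-chart value f = 0.0248.
Total minor-loss coefficient ΣK = 3·7 + 1·0.12 + 3·0.27 = 21.9.
ΔP = [f·L/D + ΣK]·(ρV²/2) = [0.0248·68.1/0.295 + 21.9]·(892·1.358²/2) = [5.725 + 21.9]·822.2 = 2.274e+04 Pa.
ΔP = 2.274e+04 Pa = 0.227 bar.

ΔP ≈ 0.227 bar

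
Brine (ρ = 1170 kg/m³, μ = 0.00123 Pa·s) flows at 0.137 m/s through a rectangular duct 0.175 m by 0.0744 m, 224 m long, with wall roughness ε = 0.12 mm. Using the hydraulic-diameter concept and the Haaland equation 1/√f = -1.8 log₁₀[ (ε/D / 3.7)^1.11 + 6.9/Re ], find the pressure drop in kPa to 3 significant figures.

Hydraulic diameter D_h = 4A/P = 4·(0.175·0.0744)/(2·(0.175+0.0744)) = 0.05208/0.4988 = 0.1044 m.
Re = ρVD_h/μ = 1170·0.137·0.1044/0.00123 = 1.361e+04.
ε/D_h = 0.00012/0.1044 = 0.00115; Haaland gives 1/√f = -1.8 log₁₀[0.000128+0.000507] = 5.755, so f = 0.03019.
ΔP = f(L/D_h)(ρV²/2) = 0.03019·224/0.1044·10.98 = 711.2 Pa.
ΔP = 0.711 kPa.

ΔP ≈ 0.711 kPa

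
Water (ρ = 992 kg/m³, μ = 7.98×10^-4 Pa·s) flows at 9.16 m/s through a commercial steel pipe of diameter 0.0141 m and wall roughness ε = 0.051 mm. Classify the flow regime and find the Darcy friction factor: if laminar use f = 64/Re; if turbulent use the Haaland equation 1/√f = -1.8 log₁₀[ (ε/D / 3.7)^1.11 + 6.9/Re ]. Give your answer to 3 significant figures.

Re = ρVD/μ = 992·9.16·0.0141/0.000798 = 1.606e+05.
Re > 4000 → turbulent. ε/D = 5.1e-05/0.0141 = 0.00362; Haaland: 1/√f = -1.8 log₁₀[0.000456 + 4.3e-05] = 5.943, so f = 0.02831.

f ≈ 0.0283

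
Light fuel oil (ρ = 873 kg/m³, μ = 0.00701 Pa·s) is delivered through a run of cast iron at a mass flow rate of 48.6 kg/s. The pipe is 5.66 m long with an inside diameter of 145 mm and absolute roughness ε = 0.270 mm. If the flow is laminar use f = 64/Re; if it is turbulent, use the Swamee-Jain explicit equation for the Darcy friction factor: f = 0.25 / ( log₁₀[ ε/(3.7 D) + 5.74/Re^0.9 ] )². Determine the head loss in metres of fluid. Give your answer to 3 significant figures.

A = πD²/4 = π(0.145)²/4 = 0.01651 m²; mean velocity V = ṁ/(ρA) = 48.6/(873 · 0.01651) = 3.371 m/s.
Reynolds number Re = ρVD/μ = 873 · 3.371 · 0.145 / 0.00701 = 6.088e+04.
Re > 4000 → turbulent. Relative roughness ε/D = 0.00027/0.145 = 0.00186. Swamee-Jain: f = 0.25/(log₁₀[0.00186/3.7 + 5.74/6.088e+04^0.9])² = 0.25/(log₁₀[0.000503 + 0.000284])² = 0.25/(-3.104)² = 0.02595.
Darcy-Weisbach: ΔP = f(L/D)(ρV²/2) = 0.02595·(5.66/0.145)·(873·3.371²/2) = 0.02595·39.03·4961 = 5025 Pa.
Head loss h_f = ΔP/(ρg) = 5025/(873·9.81) = 0.587 m.

h_f ≈ 0.587 m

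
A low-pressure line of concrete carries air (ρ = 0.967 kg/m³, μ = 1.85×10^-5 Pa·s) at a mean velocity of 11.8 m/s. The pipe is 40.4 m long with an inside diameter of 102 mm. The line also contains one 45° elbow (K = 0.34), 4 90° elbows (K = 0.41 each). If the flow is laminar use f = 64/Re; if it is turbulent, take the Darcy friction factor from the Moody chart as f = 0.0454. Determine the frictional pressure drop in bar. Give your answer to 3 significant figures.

ΔP ≈ 0.0134 bar

Reynolds number Re = ρVD/μ = 0.967 · 11.8 · 0.102 / 1.85e-05 = 6.291e+04.
Re > 4000 → turbulent; use the Moody-chart value f = 0.0454.
Total minor-loss coefficient ΣK = 1·0.34 + 4·0.41 = 1.98.
ΔP = [f·L/D + ΣK]·(ρV²/2) = [0.0454·40.4/0.102 + 1.98]·(0.967·11.8²/2) = [17.98 + 1.98]·67.32 = 1344 Pa.
ΔP = 1344 Pa = 0.0134 bar.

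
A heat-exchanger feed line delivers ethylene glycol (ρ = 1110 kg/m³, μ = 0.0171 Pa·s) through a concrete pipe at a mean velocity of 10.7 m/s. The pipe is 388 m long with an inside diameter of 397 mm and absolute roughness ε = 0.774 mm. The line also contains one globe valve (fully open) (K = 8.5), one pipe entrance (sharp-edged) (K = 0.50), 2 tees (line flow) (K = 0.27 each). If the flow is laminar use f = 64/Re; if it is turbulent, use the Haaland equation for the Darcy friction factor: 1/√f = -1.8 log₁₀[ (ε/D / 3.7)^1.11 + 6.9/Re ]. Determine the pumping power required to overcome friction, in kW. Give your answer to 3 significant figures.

P ≈ 2770 kW

Reynolds number Re = ρVD/μ = 1110 · 10.7 · 0.397 / 0.0171 = 2.757e+05.
Re > 4000 → turbulent. Relative roughness ε/D = 0.000774/0.397 = 0.00195. Haaland: 1/√f = -1.8 log₁₀[(0.00195/3.7)^1.11 + 6.9/2.757e+05] = -1.8 log₁₀[0.00023 + 2.5e-05] = 6.469, so f = 0.0239.
Total minor-loss coefficient ΣK = 1·8.5 + 1·0.5 + 2·0.27 = 9.54.
ΔP = [f·L/D + ΣK]·(ρV²/2) = [0.0239·388/0.397 + 9.54]·(1110·10.7²/2) = [23.35 + 9.54]·6.354e+04 = 2.09e+06 Pa.
Q = V·A = 10.7·0.1238 = 1.325 m³/s.
Pumping power P = QΔP = 1.325·2.09e+06 = 2768000 W = 2770 kW.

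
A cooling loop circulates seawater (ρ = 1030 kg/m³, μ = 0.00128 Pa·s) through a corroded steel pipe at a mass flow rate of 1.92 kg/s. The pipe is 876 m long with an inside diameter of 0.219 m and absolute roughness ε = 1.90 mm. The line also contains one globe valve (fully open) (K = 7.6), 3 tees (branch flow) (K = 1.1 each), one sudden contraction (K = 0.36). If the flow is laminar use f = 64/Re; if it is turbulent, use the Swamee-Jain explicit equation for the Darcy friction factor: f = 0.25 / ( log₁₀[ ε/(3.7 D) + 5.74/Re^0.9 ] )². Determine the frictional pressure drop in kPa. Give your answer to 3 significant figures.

ΔP ≈ 0.233 kPa

A = πD²/4 = π(0.219)²/4 = 0.03767 m²; mean velocity V = ṁ/(ρA) = 1.92/(1030 · 0.03767) = 0.04949 m/s.
Reynolds number Re = ρVD/μ = 1030 · 0.04949 · 0.219 / 0.00128 = 8721.
Re > 4000 → turbulent. Relative roughness ε/D = 0.0019/0.219 = 0.00868. Swamee-Jain: f = 0.25/(log₁₀[0.00868/3.7 + 5.74/8721^0.9])² = 0.25/(log₁₀[0.00234 + 0.00163])² = 0.25/(-2.401)² = 0.04338.
Total minor-loss coefficient ΣK = 1·7.6 + 3·1.1 + 1·0.36 = 11.3.
ΔP = [f·L/D + ΣK]·(ρV²/2) = [0.04338·876/0.219 + 11.3]·(1030·0.04949²/2) = [173.5 + 11.3]·1.261 = 233 Pa.
ΔP = 233 Pa = 0.233 kPa.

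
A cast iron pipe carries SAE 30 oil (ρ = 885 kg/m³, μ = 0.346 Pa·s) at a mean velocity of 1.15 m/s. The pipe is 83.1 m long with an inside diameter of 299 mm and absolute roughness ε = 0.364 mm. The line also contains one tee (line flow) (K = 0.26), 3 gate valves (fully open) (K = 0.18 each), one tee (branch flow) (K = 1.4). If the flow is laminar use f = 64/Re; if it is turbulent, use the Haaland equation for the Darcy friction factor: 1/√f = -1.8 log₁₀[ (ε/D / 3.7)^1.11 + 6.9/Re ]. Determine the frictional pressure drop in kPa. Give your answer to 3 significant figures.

ΔP ≈ 13.1 kPa

Reynolds number Re = ρVD/μ = 885 · 1.15 · 0.299 / 0.346 = 879.5.
Re < 2300 → laminar flow, so f = 64/Re = 64/879.5 = 0.07277 (the turbulent correlation is not needed).
Total minor-loss coefficient ΣK = 1·0.26 + 3·0.18 + 1·1.4 = 2.2.
ΔP = [f·L/D + ΣK]·(ρV²/2) = [0.07277·83.1/0.299 + 2.2]·(885·1.15²/2) = [20.22 + 2.2]·585.2 = 1.312e+04 Pa.
ΔP = 1.312e+04 Pa = 13.1 kPa.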